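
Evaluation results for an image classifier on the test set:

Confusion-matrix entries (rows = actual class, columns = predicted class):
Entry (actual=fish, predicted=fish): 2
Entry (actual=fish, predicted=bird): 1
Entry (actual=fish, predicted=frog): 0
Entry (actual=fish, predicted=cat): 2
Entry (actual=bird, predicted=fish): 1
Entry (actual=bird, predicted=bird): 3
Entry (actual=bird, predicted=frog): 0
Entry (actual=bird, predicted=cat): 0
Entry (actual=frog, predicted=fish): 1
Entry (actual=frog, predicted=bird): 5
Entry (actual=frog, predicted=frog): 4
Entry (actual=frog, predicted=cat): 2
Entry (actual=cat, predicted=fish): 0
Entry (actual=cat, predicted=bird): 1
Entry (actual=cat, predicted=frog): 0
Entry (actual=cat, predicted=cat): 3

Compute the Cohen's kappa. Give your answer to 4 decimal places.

0.3354

Observed agreement pₒ = trace/N = 12/25 = 0.48000
Expected agreement pₑ = Σ (rowᵢ·colᵢ)/N² = (5·4 + 4·10 + 12·4 + 4·7)/25² = 0.21760
κ = (pₒ − pₑ)/(1 − pₑ) = (0.48000 − 0.21760)/(1 − 0.21760) = 0.3354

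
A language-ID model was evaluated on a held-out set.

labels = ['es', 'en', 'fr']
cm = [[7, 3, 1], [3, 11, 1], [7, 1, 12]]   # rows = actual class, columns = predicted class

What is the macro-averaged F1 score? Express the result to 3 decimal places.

Per-class F1 score (2·TP/(2·TP+FP+FN)):
  es: TP=7, FP=3+7=10, FN=3+1=4 → 14/28 = 0.5000
  en: TP=11, FP=3+1=4, FN=3+1=4 → 22/30 = 0.7333
  fr: TP=12, FP=1+1=2, FN=7+1=8 → 24/34 = 0.7059
Macro-F1 score = mean = (0.5000 + 0.7333 + 0.7059) / 3 = 0.646

0.646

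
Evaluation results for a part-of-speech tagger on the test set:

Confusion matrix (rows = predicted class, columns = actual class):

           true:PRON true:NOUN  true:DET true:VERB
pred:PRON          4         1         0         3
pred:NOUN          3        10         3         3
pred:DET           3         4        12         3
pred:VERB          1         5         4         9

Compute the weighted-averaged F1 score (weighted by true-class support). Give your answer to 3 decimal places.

Per-class F1 score (2·TP/(2·TP+FP+FN)):
  PRON: TP=4, FP=1+0+3=4, FN=3+3+1=7 → 8/19 = 0.4211
  NOUN: TP=10, FP=3+3+3=9, FN=1+4+5=10 → 20/39 = 0.5128
  DET: TP=12, FP=3+4+3=10, FN=0+3+4=7 → 24/41 = 0.5854
  VERB: TP=9, FP=1+5+4=10, FN=3+3+3=9 → 18/37 = 0.4865
Weighted-F1 score = Σ (supportᵢ/N)·F1 scoreᵢ with N=68: (11/68)·0.4211 + (20/68)·0.5128 + (19/68)·0.5854 + (18/68)·0.4865 = 0.511

0.511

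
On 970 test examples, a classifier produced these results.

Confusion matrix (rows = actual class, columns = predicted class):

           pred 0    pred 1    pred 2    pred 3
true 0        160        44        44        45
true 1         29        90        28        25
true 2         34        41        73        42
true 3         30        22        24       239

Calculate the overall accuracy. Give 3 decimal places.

0.579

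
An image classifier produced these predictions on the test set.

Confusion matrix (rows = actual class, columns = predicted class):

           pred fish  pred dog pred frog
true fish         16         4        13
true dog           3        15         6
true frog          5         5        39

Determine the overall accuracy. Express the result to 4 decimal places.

0.6604

Accuracy = trace / total = (16+15+39=70) / 106 = 70/106 = 0.6604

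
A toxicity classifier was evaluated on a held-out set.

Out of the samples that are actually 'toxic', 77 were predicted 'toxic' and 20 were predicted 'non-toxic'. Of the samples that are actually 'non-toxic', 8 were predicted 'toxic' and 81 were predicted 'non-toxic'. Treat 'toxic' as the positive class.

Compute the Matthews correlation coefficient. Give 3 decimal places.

MCC = (TP·TN − FP·FN) / √((TP+FP)(TP+FN)(TN+FP)(TN+FN))
Numerator = 77·81 − 8·20 = 6077
Denominator = √(85·97·89·101) = √74114305 = 8608.9665
MCC = 6077 / 8608.9665 = 0.706

0.706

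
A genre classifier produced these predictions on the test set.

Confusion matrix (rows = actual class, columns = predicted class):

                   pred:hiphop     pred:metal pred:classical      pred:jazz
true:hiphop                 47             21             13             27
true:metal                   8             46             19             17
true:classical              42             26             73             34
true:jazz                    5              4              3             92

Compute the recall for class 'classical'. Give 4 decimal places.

Treat 'classical' as positive and all other classes as negative.
recall = TP/(TP+FN).
classical: TP=73, FN=42+26+34=102 → 73/175 = 0.41714

0.4171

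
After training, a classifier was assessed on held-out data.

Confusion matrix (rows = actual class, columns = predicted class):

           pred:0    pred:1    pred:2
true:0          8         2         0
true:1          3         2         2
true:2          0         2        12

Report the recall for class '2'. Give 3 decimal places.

0.857

Treat '2' as positive and all other classes as negative.
recall = TP/(TP+FN).
2: TP=12, FN=0+2=2 → 12/14 = 0.8571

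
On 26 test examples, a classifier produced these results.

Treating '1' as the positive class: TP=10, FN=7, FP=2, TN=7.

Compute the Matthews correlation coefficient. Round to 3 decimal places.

MCC = (TP·TN − FP·FN) / √((TP+FP)(TP+FN)(TN+FP)(TN+FN))
Numerator = 10·7 − 2·7 = 56
Denominator = √(12·17·9·14) = √25704 = 160.3247
MCC = 56 / 160.3247 = 0.349

0.349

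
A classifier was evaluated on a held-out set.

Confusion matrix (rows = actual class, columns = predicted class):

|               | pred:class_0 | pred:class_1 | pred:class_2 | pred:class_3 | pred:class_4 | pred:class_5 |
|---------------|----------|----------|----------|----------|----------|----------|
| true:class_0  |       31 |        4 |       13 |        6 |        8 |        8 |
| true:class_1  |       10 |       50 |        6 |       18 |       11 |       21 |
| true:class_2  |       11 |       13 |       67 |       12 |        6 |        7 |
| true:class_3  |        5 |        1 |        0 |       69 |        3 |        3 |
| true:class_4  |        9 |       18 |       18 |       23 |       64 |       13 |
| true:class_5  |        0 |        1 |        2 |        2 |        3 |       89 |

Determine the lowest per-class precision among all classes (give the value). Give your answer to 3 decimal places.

0.470

Per-class precision (TP/(TP+FP)):
  class_0: TP=31, FP=10+11+5+9+0=35 → 31/66 = 0.4697
  class_1: TP=50, FP=4+13+1+18+1=37 → 50/87 = 0.5747
  class_2: TP=67, FP=13+6+0+18+2=39 → 67/106 = 0.6321
  class_3: TP=69, FP=6+18+12+23+2=61 → 69/130 = 0.5308
  class_4: TP=64, FP=8+11+6+3+3=31 → 64/95 = 0.6737
  class_5: TP=89, FP=8+21+7+3+13=52 → 89/141 = 0.6312
Lowest is class 'class_0' with precision = 0.470.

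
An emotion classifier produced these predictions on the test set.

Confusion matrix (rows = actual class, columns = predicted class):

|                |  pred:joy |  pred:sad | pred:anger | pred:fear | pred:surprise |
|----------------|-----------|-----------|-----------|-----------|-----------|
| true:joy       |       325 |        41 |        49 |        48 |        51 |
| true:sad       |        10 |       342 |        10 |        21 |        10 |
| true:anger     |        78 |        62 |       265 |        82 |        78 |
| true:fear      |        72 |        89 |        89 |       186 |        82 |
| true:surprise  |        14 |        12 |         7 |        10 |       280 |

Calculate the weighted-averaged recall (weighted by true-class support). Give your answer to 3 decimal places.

Per-class recall (TP/(TP+FN)):
  joy: TP=325, FN=41+49+48+51=189 → 325/514 = 0.6323
  sad: TP=342, FN=10+10+21+10=51 → 342/393 = 0.8702
  anger: TP=265, FN=78+62+82+78=300 → 265/565 = 0.4690
  fear: TP=186, FN=72+89+89+82=332 → 186/518 = 0.3591
  surprise: TP=280, FN=14+12+7+10=43 → 280/323 = 0.8669
Weighted-recall = Σ (supportᵢ/N)·recallᵢ with N=2313: (514/2313)·0.6323 + (393/2313)·0.8702 + (565/2313)·0.4690 + (518/2313)·0.3591 + (323/2313)·0.8669 = 0.604

0.604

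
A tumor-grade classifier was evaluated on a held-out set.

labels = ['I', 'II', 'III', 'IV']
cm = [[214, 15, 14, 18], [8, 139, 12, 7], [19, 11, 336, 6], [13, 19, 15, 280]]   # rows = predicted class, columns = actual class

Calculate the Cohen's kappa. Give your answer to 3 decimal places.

Observed agreement pₒ = trace/N = 969/1126 = 0.8606
Expected agreement pₑ = Σ (rowᵢ·colᵢ)/N² = (254·261 + 184·166 + 377·372 + 311·327)/1126² = 0.2672
κ = (pₒ − pₑ)/(1 − pₑ) = (0.8606 − 0.2672)/(1 − 0.2672) = 0.810

0.810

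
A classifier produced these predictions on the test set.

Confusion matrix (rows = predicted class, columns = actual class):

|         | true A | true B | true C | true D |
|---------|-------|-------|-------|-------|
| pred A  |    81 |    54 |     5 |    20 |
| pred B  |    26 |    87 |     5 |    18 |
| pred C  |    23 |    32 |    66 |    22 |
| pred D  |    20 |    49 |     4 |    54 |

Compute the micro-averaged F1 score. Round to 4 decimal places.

Micro-averaging pools counts across classes: ΣTP=288, ΣFP=278, ΣFN=278.
Micro-F1 score = 2·TP/(2·TP+FP+FN) on pooled counts = 0.5088 (equals overall accuracy in single-label multiclass).

0.5088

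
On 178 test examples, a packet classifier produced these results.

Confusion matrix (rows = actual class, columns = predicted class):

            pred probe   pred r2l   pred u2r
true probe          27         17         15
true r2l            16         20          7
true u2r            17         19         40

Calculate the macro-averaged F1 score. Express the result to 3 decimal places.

Per-class F1 score (2·TP/(2·TP+FP+FN)):
  probe: TP=27, FP=16+17=33, FN=17+15=32 → 54/119 = 0.4538
  r2l: TP=20, FP=17+19=36, FN=16+7=23 → 40/99 = 0.4040
  u2r: TP=40, FP=15+7=22, FN=17+19=36 → 80/138 = 0.5797
Macro-F1 score = mean = (0.4538 + 0.4040 + 0.5797) / 3 = 0.479

0.479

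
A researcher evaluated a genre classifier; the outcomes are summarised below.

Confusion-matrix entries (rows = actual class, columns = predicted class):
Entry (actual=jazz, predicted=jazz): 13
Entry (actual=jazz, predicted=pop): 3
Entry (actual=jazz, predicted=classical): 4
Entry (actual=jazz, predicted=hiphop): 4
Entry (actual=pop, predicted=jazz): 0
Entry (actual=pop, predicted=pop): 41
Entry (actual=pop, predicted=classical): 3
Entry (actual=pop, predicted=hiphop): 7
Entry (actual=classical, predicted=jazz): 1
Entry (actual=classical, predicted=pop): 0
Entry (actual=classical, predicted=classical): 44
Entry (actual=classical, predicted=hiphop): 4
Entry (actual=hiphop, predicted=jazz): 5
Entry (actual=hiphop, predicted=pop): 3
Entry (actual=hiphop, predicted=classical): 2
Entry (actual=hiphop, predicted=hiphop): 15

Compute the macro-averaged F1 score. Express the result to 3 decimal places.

0.712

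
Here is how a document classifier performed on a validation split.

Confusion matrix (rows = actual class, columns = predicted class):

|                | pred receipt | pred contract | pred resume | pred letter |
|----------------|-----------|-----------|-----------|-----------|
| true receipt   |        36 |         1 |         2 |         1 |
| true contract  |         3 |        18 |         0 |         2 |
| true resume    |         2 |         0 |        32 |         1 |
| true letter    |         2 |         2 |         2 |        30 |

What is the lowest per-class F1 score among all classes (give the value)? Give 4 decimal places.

Per-class F1 score (2·TP/(2·TP+FP+FN)):
  receipt: TP=36, FP=3+2+2=7, FN=1+2+1=4 → 72/83 = 0.86747
  contract: TP=18, FP=1+0+2=3, FN=3+0+2=5 → 36/44 = 0.81818
  resume: TP=32, FP=2+0+2=4, FN=2+0+1=3 → 64/71 = 0.90141
  letter: TP=30, FP=1+2+1=4, FN=2+2+2=6 → 60/70 = 0.85714
Lowest is class 'contract' with F1 score = 0.8182.

0.8182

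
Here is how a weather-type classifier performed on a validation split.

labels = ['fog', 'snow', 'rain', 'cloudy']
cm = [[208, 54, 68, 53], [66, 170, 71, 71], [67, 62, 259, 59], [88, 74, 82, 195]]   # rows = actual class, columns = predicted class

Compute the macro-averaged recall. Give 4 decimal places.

0.5041

Per-class recall (TP/(TP+FN)):
  fog: TP=208, FN=54+68+53=175 → 208/383 = 0.54308
  snow: TP=170, FN=66+71+71=208 → 170/378 = 0.44974
  rain: TP=259, FN=67+62+59=188 → 259/447 = 0.57942
  cloudy: TP=195, FN=88+74+82=244 → 195/439 = 0.44419
Macro-recall = mean = (0.54308 + 0.44974 + 0.57942 + 0.44419) / 4 = 0.5041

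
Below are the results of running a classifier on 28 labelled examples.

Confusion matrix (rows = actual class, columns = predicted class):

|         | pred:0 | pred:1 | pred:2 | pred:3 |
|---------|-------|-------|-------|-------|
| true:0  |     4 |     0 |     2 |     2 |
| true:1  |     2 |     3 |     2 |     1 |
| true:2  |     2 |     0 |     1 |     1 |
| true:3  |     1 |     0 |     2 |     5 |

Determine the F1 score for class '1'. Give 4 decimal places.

0.5455

F1 score = 2·TP/(2·TP+FP+FN).
1: TP=3, FP=0+0+0=0, FN=2+2+1=5 → 6/11 = 0.54545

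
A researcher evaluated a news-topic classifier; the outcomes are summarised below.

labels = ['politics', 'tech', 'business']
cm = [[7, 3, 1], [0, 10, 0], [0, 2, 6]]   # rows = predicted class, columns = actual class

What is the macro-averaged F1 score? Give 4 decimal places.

0.7926

Per-class F1 score (2·TP/(2·TP+FP+FN)):
  politics: TP=7, FP=3+1=4, FN=0+0=0 → 14/18 = 0.77778
  tech: TP=10, FP=0+0=0, FN=3+2=5 → 20/25 = 0.80000
  business: TP=6, FP=0+2=2, FN=1+0=1 → 12/15 = 0.80000
Macro-F1 score = mean = (0.77778 + 0.80000 + 0.80000) / 3 = 0.7926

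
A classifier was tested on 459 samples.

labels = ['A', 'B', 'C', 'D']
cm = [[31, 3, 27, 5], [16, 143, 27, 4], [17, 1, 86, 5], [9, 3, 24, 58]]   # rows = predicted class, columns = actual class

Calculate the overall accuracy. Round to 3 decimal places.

Accuracy = trace / total = (31+143+86+58=318) / 459 = 318/459 = 0.693

0.693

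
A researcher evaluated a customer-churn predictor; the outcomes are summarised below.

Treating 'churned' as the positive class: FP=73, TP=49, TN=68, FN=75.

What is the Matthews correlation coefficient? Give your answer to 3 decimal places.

MCC = (TP·TN − FP·FN) / √((TP+FP)(TP+FN)(TN+FP)(TN+FN))
Numerator = 49·68 − 73·75 = -2143
Denominator = √(122·124·141·143) = √305025864 = 17464.9897
MCC = -2143 / 17464.9897 = -0.123

-0.123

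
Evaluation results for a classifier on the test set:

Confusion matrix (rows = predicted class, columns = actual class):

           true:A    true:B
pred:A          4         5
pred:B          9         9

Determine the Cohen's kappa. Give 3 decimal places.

-0.050

Observed agreement pₒ = trace/N = 13/27 = 0.4815
Expected agreement pₑ = Σ (rowᵢ·colᵢ)/N² = (13·9 + 14·18)/27² = 0.5062
κ = (pₒ − pₑ)/(1 − pₑ) = (0.4815 − 0.5062)/(1 − 0.5062) = -0.050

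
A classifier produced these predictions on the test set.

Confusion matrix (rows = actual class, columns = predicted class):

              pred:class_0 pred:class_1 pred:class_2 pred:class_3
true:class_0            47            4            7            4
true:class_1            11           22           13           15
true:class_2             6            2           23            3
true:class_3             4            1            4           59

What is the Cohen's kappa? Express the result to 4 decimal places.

Observed agreement pₒ = trace/N = 151/225 = 0.67111
Expected agreement pₑ = Σ (rowᵢ·colᵢ)/N² = (62·68 + 61·29 + 34·47 + 68·81)/225² = 0.25859
κ = (pₒ − pₑ)/(1 − pₑ) = (0.67111 − 0.25859)/(1 − 0.25859) = 0.5564

0.5564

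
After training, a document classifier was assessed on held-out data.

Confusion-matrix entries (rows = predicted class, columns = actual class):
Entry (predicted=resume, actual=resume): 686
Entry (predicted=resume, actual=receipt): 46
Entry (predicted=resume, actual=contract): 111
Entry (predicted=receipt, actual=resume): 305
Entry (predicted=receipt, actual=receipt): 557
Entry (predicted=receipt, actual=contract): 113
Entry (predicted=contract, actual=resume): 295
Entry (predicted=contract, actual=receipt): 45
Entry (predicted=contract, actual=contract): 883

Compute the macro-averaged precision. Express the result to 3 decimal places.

0.702

Per-class precision (TP/(TP+FP)):
  resume: TP=686, FP=46+111=157 → 686/843 = 0.8138
  receipt: TP=557, FP=305+113=418 → 557/975 = 0.5713
  contract: TP=883, FP=295+45=340 → 883/1223 = 0.7220
Macro-precision = mean = (0.8138 + 0.5713 + 0.7220) / 3 = 0.702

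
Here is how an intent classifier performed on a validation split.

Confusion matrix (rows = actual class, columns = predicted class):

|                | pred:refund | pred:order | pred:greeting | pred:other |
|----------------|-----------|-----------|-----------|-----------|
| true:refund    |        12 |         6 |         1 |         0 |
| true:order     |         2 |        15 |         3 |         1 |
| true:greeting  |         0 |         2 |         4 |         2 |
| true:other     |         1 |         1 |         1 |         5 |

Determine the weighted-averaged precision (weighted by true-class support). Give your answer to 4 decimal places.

Per-class precision (TP/(TP+FP)):
  refund: TP=12, FP=2+0+1=3 → 12/15 = 0.80000
  order: TP=15, FP=6+2+1=9 → 15/24 = 0.62500
  greeting: TP=4, FP=1+3+1=5 → 4/9 = 0.44444
  other: TP=5, FP=0+1+2=3 → 5/8 = 0.62500
Weighted-precision = Σ (supportᵢ/N)·precisionᵢ with N=56: (19/56)·0.80000 + (21/56)·0.62500 + (8/56)·0.44444 + (8/56)·0.62500 = 0.6586

0.6586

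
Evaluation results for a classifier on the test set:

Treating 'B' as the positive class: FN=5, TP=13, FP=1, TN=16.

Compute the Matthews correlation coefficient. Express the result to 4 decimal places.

0.6768

MCC = (TP·TN − FP·FN) / √((TP+FP)(TP+FN)(TN+FP)(TN+FN))
Numerator = 13·16 − 1·5 = 203
Denominator = √(14·18·17·21) = √89964 = 299.9400
MCC = 203 / 299.9400 = 0.6768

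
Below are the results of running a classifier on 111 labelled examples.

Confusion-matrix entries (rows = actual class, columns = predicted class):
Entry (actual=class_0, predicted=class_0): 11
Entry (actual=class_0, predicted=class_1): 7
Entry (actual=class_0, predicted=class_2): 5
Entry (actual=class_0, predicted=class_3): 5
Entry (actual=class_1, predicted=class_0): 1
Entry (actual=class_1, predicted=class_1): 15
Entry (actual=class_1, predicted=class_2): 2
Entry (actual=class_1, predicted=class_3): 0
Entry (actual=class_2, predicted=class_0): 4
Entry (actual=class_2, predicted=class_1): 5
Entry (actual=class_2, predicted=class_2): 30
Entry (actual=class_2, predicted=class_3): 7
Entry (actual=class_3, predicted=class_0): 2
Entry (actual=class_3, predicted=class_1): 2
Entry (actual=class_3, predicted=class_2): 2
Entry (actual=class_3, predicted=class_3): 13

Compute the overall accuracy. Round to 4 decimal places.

0.6216

Accuracy = trace / total = (11+15+30+13=69) / 111 = 69/111 = 0.6216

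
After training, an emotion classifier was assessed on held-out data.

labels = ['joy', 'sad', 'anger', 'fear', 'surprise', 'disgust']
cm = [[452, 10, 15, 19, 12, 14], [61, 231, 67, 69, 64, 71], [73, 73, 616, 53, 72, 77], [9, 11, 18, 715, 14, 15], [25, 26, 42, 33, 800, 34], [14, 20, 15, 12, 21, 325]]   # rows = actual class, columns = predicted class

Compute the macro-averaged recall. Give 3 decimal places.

0.744

Per-class recall (TP/(TP+FN)):
  joy: TP=452, FN=10+15+19+12+14=70 → 452/522 = 0.8659
  sad: TP=231, FN=61+67+69+64+71=332 → 231/563 = 0.4103
  anger: TP=616, FN=73+73+53+72+77=348 → 616/964 = 0.6390
  fear: TP=715, FN=9+11+18+14+15=67 → 715/782 = 0.9143
  surprise: TP=800, FN=25+26+42+33+34=160 → 800/960 = 0.8333
  disgust: TP=325, FN=14+20+15+12+21=82 → 325/407 = 0.7985
Macro-recall = mean = (0.8659 + 0.4103 + 0.6390 + 0.9143 + 0.8333 + 0.7985) / 6 = 0.744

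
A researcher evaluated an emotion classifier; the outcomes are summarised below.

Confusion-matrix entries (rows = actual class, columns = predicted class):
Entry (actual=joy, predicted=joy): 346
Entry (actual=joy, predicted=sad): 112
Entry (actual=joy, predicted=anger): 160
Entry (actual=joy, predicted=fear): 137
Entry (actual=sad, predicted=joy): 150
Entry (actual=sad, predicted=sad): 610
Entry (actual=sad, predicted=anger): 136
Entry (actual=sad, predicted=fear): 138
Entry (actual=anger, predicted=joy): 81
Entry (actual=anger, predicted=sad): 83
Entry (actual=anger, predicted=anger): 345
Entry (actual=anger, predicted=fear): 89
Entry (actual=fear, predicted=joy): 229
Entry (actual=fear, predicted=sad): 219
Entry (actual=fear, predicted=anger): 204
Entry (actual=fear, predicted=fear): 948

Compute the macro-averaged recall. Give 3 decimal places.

0.554

Per-class recall (TP/(TP+FN)):
  joy: TP=346, FN=112+160+137=409 → 346/755 = 0.4583
  sad: TP=610, FN=150+136+138=424 → 610/1034 = 0.5899
  anger: TP=345, FN=81+83+89=253 → 345/598 = 0.5769
  fear: TP=948, FN=229+219+204=652 → 948/1600 = 0.5925
Macro-recall = mean = (0.4583 + 0.5899 + 0.5769 + 0.5925) / 4 = 0.554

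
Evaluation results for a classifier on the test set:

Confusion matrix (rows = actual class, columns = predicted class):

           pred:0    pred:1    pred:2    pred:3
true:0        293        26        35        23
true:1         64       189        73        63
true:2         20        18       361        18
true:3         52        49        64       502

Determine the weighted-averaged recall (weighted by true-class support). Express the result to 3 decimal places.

0.727

Per-class recall (TP/(TP+FN)):
  0: TP=293, FN=26+35+23=84 → 293/377 = 0.7772
  1: TP=189, FN=64+73+63=200 → 189/389 = 0.4859
  2: TP=361, FN=20+18+18=56 → 361/417 = 0.8657
  3: TP=502, FN=52+49+64=165 → 502/667 = 0.7526
Weighted-recall = Σ (supportᵢ/N)·recallᵢ with N=1850: (377/1850)·0.7772 + (389/1850)·0.4859 + (417/1850)·0.8657 + (667/1850)·0.7526 = 0.727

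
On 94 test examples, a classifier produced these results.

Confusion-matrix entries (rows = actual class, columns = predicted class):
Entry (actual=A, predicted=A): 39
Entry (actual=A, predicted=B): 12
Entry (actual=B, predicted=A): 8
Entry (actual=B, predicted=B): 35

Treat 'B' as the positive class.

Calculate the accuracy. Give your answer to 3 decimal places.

Accuracy = (TP+TN)/N = (35+39)/94 = 0.787

0.787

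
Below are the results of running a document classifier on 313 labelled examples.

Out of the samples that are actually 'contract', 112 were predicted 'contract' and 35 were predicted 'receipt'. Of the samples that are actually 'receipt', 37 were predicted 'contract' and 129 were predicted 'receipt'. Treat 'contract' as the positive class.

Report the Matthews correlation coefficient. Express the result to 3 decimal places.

0.539

MCC = (TP·TN − FP·FN) / √((TP+FP)(TP+FN)(TN+FP)(TN+FN))
Numerator = 112·129 − 37·35 = 13153
Denominator = √(149·147·166·164) = √596287272 = 24418.9941
MCC = 13153 / 24418.9941 = 0.539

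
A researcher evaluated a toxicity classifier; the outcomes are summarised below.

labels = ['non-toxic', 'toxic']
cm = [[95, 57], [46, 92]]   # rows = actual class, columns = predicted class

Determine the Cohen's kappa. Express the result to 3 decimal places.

Observed agreement pₒ = trace/N = 187/290 = 0.6448
Expected agreement pₑ = Σ (rowᵢ·colᵢ)/N² = (152·141 + 138·149)/290² = 0.4993
κ = (pₒ − pₑ)/(1 − pₑ) = (0.6448 − 0.4993)/(1 − 0.4993) = 0.291

0.291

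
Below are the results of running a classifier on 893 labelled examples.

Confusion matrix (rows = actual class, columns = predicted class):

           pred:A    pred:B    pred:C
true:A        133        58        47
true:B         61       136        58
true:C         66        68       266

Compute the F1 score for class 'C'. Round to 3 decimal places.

Treat 'C' as positive and all other classes as negative.
F1 score = 2·TP/(2·TP+FP+FN).
C: TP=266, FP=47+58=105, FN=66+68=134 → 532/771 = 0.6900

0.690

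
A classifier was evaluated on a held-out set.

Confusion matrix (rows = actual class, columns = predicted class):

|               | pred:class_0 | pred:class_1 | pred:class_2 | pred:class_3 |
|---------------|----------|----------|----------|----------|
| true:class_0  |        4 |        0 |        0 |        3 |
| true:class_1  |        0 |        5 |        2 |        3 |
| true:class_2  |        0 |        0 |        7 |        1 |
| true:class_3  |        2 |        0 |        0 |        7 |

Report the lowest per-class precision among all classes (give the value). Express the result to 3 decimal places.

Per-class precision (TP/(TP+FP)):
  class_0: TP=4, FP=0+0+2=2 → 4/6 = 0.6667
  class_1: TP=5, FP=0+0+0=0 → 5/5 = 1.0000
  class_2: TP=7, FP=0+2+0=2 → 7/9 = 0.7778
  class_3: TP=7, FP=3+3+1=7 → 7/14 = 0.5000
Lowest is class 'class_3' with precision = 0.500.

0.500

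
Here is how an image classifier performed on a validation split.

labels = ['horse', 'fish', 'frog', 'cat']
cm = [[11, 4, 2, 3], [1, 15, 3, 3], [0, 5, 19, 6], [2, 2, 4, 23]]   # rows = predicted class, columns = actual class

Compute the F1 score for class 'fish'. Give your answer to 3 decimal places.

Treat 'fish' as positive and all other classes as negative.
F1 score = 2·TP/(2·TP+FP+FN).
fish: TP=15, FP=1+3+3=7, FN=4+5+2=11 → 30/48 = 0.6250

0.625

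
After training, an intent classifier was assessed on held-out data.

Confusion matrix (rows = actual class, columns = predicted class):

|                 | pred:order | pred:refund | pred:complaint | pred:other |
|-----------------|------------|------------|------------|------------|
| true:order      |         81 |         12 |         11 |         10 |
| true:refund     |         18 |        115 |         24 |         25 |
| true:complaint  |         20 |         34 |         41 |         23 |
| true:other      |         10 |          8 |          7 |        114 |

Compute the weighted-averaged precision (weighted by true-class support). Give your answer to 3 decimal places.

0.625

Per-class precision (TP/(TP+FP)):
  order: TP=81, FP=18+20+10=48 → 81/129 = 0.6279
  refund: TP=115, FP=12+34+8=54 → 115/169 = 0.6805
  complaint: TP=41, FP=11+24+7=42 → 41/83 = 0.4940
  other: TP=114, FP=10+25+23=58 → 114/172 = 0.6628
Weighted-precision = Σ (supportᵢ/N)·precisionᵢ with N=553: (114/553)·0.6279 + (182/553)·0.6805 + (118/553)·0.4940 + (139/553)·0.6628 = 0.625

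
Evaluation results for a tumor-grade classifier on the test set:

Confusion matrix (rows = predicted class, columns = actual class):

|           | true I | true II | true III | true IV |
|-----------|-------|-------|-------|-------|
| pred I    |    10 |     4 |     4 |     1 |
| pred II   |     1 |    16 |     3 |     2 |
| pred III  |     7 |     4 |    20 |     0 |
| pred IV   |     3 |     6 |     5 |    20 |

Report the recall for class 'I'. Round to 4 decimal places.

0.4762

One-vs-rest for 'I': TP = diagonal; FP = other classes predicted 'I'; FN = 'I' predicted as other.
recall = TP/(TP+FN).
I: TP=10, FN=1+7+3=11 → 10/21 = 0.47619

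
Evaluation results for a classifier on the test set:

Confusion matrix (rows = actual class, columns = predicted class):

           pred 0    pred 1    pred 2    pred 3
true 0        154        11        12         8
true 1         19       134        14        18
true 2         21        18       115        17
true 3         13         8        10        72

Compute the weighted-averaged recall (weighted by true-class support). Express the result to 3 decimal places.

0.738

Per-class recall (TP/(TP+FN)):
  0: TP=154, FN=11+12+8=31 → 154/185 = 0.8324
  1: TP=134, FN=19+14+18=51 → 134/185 = 0.7243
  2: TP=115, FN=21+18+17=56 → 115/171 = 0.6725
  3: TP=72, FN=13+8+10=31 → 72/103 = 0.6990
Weighted-recall = Σ (supportᵢ/N)·recallᵢ with N=644: (185/644)·0.8324 + (185/644)·0.7243 + (171/644)·0.6725 + (103/644)·0.6990 = 0.738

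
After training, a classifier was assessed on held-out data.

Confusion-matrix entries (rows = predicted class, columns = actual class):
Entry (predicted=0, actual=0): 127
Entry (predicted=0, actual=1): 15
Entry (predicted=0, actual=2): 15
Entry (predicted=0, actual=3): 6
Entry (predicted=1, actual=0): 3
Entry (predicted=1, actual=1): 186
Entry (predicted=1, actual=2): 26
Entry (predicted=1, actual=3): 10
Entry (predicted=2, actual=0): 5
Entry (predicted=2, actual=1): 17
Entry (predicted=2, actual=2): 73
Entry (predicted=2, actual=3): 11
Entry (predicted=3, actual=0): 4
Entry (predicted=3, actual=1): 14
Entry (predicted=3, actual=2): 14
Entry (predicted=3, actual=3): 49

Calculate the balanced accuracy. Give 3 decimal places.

Balanced accuracy = mean of per-class recall.
  0: recall = 127/139 = 0.9137
  1: recall = 186/232 = 0.8017
  2: recall = 73/128 = 0.5703
  3: recall = 49/76 = 0.6447
Mean = (0.9137 + 0.8017 + 0.5703 + 0.6447) / 4 = 0.733

0.733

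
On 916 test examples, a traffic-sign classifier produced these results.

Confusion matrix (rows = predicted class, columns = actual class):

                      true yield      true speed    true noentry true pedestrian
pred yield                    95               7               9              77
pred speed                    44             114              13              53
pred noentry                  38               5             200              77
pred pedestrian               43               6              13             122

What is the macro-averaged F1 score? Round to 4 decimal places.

0.5756

Per-class F1 score (2·TP/(2·TP+FP+FN)):
  yield: TP=95, FP=7+9+77=93, FN=44+38+43=125 → 190/408 = 0.46569
  speed: TP=114, FP=44+13+53=110, FN=7+5+6=18 → 228/356 = 0.64045
  noentry: TP=200, FP=38+5+77=120, FN=9+13+13=35 → 400/555 = 0.72072
  pedestrian: TP=122, FP=43+6+13=62, FN=77+53+77=207 → 244/513 = 0.47563
Macro-F1 score = mean = (0.46569 + 0.64045 + 0.72072 + 0.47563) / 4 = 0.5756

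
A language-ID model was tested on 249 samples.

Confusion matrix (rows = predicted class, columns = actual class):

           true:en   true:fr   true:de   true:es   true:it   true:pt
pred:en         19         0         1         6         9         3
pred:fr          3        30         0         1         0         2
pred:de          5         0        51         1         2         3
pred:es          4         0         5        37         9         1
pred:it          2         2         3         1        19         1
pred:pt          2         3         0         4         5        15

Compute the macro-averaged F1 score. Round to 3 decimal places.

0.664

Per-class F1 score (2·TP/(2·TP+FP+FN)):
  en: TP=19, FP=0+1+6+9+3=19, FN=3+5+4+2+2=16 → 38/73 = 0.5205
  fr: TP=30, FP=3+0+1+0+2=6, FN=0+0+0+2+3=5 → 60/71 = 0.8451
  de: TP=51, FP=5+0+1+2+3=11, FN=1+0+5+3+0=9 → 102/122 = 0.8361
  es: TP=37, FP=4+0+5+9+1=19, FN=6+1+1+1+4=13 → 74/106 = 0.6981
  it: TP=19, FP=2+2+3+1+1=9, FN=9+0+2+9+5=25 → 38/72 = 0.5278
  pt: TP=15, FP=2+3+0+4+5=14, FN=3+2+3+1+1=10 → 30/54 = 0.5556
Macro-F1 score = mean = (0.5205 + 0.8451 + 0.8361 + 0.6981 + 0.5278 + 0.5556) / 6 = 0.664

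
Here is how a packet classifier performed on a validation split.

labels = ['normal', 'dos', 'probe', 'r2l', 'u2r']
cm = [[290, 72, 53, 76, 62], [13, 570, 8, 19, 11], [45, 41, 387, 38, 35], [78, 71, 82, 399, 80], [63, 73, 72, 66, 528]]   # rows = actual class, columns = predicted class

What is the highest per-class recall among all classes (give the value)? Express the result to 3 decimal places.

0.918

Per-class recall (TP/(TP+FN)):
  normal: TP=290, FN=72+53+76+62=263 → 290/553 = 0.5244
  dos: TP=570, FN=13+8+19+11=51 → 570/621 = 0.9179
  probe: TP=387, FN=45+41+38+35=159 → 387/546 = 0.7088
  r2l: TP=399, FN=78+71+82+80=311 → 399/710 = 0.5620
  u2r: TP=528, FN=63+73+72+66=274 → 528/802 = 0.6584
Highest is class 'dos' with recall = 0.918.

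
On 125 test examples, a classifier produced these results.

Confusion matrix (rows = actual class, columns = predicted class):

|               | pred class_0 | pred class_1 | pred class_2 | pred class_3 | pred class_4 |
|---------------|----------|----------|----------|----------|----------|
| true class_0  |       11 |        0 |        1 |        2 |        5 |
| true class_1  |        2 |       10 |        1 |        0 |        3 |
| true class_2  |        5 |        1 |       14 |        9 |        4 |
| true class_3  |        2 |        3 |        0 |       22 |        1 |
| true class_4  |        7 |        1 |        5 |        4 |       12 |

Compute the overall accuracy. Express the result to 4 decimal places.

0.5520

Accuracy = trace / total = (11+10+14+22+12=69) / 125 = 69/125 = 0.5520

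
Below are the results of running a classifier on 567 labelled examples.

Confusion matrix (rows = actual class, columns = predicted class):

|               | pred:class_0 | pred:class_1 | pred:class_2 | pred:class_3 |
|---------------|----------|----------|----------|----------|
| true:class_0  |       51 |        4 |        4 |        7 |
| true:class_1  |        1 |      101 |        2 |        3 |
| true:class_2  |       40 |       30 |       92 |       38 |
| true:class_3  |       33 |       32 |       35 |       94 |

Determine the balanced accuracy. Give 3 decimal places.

0.665

Balanced accuracy = mean of per-class recall.
  class_0: recall = 51/66 = 0.7727
  class_1: recall = 101/107 = 0.9439
  class_2: recall = 92/200 = 0.4600
  class_3: recall = 94/194 = 0.4845
Mean = (0.7727 + 0.9439 + 0.4600 + 0.4845) / 4 = 0.665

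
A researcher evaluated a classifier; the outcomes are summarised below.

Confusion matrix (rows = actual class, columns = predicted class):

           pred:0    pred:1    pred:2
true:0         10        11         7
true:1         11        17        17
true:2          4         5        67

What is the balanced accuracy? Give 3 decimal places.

0.539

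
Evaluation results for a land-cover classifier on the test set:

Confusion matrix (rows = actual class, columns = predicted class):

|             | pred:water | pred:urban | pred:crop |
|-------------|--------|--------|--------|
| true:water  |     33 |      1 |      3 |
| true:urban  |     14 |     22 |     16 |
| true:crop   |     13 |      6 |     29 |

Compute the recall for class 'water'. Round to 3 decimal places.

0.892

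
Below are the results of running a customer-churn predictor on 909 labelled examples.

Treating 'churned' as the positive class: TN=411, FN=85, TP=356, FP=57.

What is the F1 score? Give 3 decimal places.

Precision = TP/(TP+FP) = 356/413 = 0.8620
Recall = TP/(TP+FN) = 356/441 = 0.8073
F1 = 2·TP/(2·TP+FP+FN) = 712/854 = 0.834

0.834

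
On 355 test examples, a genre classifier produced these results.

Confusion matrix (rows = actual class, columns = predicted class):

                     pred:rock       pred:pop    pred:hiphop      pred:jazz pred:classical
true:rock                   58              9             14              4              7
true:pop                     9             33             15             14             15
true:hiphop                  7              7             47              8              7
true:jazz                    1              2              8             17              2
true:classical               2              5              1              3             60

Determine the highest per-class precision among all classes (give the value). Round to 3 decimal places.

0.753

Per-class precision (TP/(TP+FP)):
  rock: TP=58, FP=9+7+1+2=19 → 58/77 = 0.7532
  pop: TP=33, FP=9+7+2+5=23 → 33/56 = 0.5893
  hiphop: TP=47, FP=14+15+8+1=38 → 47/85 = 0.5529
  jazz: TP=17, FP=4+14+8+3=29 → 17/46 = 0.3696
  classical: TP=60, FP=7+15+7+2=31 → 60/91 = 0.6593
Highest is class 'rock' with precision = 0.753.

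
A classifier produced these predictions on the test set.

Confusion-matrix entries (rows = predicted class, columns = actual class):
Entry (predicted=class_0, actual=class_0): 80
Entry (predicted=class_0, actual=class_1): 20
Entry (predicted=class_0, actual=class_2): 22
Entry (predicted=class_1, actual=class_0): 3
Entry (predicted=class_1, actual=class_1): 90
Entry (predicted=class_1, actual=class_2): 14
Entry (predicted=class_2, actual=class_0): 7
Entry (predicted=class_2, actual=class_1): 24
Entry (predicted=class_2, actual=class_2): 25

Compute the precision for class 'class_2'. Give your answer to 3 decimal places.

0.446

Take TP from the diagonal, FP from the rest of the 'class_2' prediction marginal, FN from the rest of the 'class_2' actual marginal.
precision = TP/(TP+FP).
class_2: TP=25, FP=7+24=31 → 25/56 = 0.4464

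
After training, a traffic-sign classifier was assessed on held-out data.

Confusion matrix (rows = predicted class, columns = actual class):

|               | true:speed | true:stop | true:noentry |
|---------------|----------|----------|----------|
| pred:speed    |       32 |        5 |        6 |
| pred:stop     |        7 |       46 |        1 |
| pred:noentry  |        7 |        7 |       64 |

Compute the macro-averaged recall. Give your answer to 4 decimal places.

0.7967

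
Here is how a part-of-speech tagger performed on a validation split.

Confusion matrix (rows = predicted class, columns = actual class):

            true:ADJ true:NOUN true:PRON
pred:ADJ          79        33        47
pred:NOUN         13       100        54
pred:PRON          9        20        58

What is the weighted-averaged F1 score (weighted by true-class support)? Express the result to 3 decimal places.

0.562

Per-class F1 score (2·TP/(2·TP+FP+FN)):
  ADJ: TP=79, FP=33+47=80, FN=13+9=22 → 158/260 = 0.6077
  NOUN: TP=100, FP=13+54=67, FN=33+20=53 → 200/320 = 0.6250
  PRON: TP=58, FP=9+20=29, FN=47+54=101 → 116/246 = 0.4715
Weighted-F1 score = Σ (supportᵢ/N)·F1 scoreᵢ with N=413: (101/413)·0.6077 + (153/413)·0.6250 + (159/413)·0.4715 = 0.562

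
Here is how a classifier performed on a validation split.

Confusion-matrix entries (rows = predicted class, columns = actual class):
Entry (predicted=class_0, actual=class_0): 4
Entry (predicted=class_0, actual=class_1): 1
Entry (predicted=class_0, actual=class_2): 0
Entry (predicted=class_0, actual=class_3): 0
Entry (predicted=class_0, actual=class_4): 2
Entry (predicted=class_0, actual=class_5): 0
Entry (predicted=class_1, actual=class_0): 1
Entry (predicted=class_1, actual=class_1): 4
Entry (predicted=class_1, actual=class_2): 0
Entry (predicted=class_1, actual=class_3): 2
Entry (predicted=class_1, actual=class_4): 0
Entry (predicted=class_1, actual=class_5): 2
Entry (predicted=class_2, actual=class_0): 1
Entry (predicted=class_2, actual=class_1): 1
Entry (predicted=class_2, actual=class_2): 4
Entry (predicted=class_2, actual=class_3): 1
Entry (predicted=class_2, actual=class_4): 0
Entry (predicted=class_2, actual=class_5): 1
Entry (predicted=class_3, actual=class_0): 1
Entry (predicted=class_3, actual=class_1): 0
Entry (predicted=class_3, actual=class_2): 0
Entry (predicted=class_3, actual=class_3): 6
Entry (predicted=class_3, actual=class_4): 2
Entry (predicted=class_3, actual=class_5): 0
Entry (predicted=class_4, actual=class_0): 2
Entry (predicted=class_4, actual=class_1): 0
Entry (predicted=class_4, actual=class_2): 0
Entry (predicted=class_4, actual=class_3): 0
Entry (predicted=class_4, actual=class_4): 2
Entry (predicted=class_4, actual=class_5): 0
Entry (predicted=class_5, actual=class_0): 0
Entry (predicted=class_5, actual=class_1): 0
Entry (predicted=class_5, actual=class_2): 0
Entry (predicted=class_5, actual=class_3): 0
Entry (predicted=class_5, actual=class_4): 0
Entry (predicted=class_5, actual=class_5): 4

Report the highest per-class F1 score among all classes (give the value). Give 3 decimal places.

0.727

Per-class F1 score (2·TP/(2·TP+FP+FN)):
  class_0: TP=4, FP=1+0+0+2+0=3, FN=1+1+1+2+0=5 → 8/16 = 0.5000
  class_1: TP=4, FP=1+0+2+0+2=5, FN=1+1+0+0+0=2 → 8/15 = 0.5333
  class_2: TP=4, FP=1+1+1+0+1=4, FN=0+0+0+0+0=0 → 8/12 = 0.6667
  class_3: TP=6, FP=1+0+0+2+0=3, FN=0+2+1+0+0=3 → 12/18 = 0.6667
  class_4: TP=2, FP=2+0+0+0+0=2, FN=2+0+0+2+0=4 → 4/10 = 0.4000
  class_5: TP=4, FP=0+0+0+0+0=0, FN=0+2+1+0+0=3 → 8/11 = 0.7273
Highest is class 'class_5' with F1 score = 0.727.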